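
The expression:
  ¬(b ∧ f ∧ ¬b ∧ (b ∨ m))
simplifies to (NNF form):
True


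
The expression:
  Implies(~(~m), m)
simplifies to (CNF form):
True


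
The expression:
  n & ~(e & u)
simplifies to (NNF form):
n & (~e | ~u)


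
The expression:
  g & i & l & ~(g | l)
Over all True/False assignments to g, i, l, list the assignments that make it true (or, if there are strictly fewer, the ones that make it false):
is never true.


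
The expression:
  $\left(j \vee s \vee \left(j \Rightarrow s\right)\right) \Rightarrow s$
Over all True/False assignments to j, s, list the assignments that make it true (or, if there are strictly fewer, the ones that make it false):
is true only for:
  j=False, s=True;
  j=True, s=True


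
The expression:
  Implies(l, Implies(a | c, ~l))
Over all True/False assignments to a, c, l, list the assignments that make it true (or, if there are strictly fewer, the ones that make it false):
is false only for:
  a=False, c=True, l=True;
  a=True, c=False, l=True;
  a=True, c=True, l=True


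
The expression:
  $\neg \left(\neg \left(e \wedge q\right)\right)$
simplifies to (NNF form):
$e \wedge q$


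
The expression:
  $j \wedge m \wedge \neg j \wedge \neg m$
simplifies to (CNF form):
$\text{False}$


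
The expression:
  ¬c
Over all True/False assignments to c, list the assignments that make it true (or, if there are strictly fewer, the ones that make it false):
is true only for:
  c=False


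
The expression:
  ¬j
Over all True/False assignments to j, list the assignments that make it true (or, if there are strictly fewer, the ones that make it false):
is true only for:
  j=False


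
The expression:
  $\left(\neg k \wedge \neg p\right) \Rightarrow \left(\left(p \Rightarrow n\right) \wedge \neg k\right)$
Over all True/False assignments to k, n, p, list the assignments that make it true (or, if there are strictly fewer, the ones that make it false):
is always true.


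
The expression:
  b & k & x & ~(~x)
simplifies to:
b & k & x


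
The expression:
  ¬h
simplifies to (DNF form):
¬h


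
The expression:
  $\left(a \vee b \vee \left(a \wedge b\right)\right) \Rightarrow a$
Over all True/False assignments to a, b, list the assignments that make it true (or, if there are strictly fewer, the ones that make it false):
is false only for:
  a=False, b=True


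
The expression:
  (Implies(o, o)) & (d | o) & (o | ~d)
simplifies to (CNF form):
o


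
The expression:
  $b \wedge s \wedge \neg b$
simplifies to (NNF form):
$\text{False}$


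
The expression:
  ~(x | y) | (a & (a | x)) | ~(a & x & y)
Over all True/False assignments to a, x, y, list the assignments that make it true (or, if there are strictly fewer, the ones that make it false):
is always true.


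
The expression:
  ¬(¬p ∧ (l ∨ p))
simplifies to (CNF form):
p ∨ ¬l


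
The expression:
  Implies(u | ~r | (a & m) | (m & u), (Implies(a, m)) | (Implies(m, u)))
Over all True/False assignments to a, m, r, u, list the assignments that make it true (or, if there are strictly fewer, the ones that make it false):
is always true.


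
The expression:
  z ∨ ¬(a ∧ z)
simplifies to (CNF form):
True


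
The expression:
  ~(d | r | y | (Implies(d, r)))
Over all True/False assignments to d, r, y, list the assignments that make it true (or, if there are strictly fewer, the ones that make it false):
is never true.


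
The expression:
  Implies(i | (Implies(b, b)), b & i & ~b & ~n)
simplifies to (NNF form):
False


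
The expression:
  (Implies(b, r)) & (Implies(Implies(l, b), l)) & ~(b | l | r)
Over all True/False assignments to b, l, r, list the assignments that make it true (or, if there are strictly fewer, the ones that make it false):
is never true.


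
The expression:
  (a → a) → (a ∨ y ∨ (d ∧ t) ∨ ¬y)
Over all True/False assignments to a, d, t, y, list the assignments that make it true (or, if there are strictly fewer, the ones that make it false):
is always true.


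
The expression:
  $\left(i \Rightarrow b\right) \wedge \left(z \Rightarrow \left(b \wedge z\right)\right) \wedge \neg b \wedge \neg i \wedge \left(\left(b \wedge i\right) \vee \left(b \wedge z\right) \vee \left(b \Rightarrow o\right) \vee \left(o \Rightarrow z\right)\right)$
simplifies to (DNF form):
$\neg b \wedge \neg i \wedge \neg z$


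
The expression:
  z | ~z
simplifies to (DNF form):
True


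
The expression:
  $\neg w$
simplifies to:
$\neg w$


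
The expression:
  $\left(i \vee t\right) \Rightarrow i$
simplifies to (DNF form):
$i \vee \neg t$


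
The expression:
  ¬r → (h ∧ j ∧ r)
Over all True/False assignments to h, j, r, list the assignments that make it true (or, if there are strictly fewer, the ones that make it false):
is true only for:
  h=False, j=False, r=True;
  h=False, j=True, r=True;
  h=True, j=False, r=True;
  h=True, j=True, r=True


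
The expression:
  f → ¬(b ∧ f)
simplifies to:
¬b ∨ ¬f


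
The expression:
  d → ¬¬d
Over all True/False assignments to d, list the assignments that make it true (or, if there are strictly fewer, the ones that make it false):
is always true.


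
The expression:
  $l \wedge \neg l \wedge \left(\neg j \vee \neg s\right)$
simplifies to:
$\text{False}$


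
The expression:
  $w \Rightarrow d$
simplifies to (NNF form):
$d \vee \neg w$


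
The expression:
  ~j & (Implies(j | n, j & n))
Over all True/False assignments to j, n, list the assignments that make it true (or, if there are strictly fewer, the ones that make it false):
is true only for:
  j=False, n=False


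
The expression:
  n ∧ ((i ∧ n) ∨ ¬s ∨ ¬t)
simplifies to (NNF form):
n ∧ (i ∨ ¬s ∨ ¬t)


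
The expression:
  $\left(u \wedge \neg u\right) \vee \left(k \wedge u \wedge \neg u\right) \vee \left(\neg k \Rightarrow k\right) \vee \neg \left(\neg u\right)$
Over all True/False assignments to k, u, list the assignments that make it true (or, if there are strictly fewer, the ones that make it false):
is false only for:
  k=False, u=False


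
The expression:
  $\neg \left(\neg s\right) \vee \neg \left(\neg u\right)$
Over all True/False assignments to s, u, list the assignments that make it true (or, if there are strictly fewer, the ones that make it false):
is false only for:
  s=False, u=False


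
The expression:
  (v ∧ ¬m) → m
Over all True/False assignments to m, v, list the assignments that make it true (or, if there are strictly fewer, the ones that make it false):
is false only for:
  m=False, v=True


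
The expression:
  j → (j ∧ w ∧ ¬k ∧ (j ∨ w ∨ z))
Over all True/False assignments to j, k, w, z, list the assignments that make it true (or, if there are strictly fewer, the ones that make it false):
is false only for:
  j=True, k=False, w=False, z=False;
  j=True, k=False, w=False, z=True;
  j=True, k=True, w=False, z=False;
  j=True, k=True, w=False, z=True;
  j=True, k=True, w=True, z=False;
  j=True, k=True, w=True, z=True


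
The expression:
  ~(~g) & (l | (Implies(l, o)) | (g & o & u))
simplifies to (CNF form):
g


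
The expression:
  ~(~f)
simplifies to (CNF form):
f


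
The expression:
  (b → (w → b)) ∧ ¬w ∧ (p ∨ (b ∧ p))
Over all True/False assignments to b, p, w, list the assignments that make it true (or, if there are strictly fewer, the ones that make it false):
is true only for:
  b=False, p=True, w=False;
  b=True, p=True, w=False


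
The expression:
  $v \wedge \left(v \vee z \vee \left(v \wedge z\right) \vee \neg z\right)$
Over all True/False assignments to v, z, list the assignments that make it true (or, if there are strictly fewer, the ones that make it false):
is true only for:
  v=True, z=False;
  v=True, z=True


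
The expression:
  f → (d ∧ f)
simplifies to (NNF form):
d ∨ ¬f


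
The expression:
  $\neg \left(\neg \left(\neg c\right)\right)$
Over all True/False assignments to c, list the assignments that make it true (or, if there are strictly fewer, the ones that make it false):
is true only for:
  c=False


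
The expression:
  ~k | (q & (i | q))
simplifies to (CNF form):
q | ~k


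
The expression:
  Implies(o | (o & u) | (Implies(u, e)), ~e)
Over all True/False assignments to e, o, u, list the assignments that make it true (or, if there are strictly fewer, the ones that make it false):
is true only for:
  e=False, o=False, u=False;
  e=False, o=False, u=True;
  e=False, o=True, u=False;
  e=False, o=True, u=True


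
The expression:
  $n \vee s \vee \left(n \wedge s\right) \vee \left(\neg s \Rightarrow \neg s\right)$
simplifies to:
$\text{True}$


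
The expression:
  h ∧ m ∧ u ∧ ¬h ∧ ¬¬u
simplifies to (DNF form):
False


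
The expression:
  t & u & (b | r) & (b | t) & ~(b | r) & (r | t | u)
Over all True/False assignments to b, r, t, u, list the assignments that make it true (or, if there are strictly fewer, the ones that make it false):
is never true.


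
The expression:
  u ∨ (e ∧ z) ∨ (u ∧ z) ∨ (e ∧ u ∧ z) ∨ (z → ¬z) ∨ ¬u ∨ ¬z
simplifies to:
True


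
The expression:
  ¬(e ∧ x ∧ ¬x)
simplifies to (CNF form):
True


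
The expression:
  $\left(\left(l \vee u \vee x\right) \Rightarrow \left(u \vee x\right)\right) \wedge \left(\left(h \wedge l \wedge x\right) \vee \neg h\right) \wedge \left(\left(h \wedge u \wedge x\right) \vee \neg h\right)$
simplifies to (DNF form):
$\left(u \wedge \neg h\right) \vee \left(x \wedge \neg h\right) \vee \left(\neg h \wedge \neg l\right) \vee \left(l \wedge u \wedge x\right)$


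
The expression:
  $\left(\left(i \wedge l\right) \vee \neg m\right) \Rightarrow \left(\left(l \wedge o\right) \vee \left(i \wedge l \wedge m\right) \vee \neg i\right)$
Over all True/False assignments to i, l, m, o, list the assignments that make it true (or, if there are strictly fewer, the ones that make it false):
is false only for:
  i=True, l=False, m=False, o=False;
  i=True, l=False, m=False, o=True;
  i=True, l=True, m=False, o=False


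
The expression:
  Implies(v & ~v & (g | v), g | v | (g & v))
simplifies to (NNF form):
True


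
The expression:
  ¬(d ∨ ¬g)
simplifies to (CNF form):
g ∧ ¬d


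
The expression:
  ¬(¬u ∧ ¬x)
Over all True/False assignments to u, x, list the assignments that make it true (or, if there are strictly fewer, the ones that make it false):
is false only for:
  u=False, x=False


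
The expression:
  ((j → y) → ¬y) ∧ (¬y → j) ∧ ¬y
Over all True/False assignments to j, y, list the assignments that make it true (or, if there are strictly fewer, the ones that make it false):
is true only for:
  j=True, y=False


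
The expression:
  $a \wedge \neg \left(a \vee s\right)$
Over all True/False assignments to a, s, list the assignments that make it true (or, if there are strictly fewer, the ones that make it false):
is never true.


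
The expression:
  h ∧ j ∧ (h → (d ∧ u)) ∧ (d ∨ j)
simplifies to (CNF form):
d ∧ h ∧ j ∧ u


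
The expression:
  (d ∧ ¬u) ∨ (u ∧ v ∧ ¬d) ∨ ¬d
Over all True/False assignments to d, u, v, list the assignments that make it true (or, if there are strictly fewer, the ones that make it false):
is false only for:
  d=True, u=True, v=False;
  d=True, u=True, v=True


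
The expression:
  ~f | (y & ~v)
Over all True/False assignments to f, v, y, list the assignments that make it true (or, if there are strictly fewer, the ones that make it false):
is false only for:
  f=True, v=False, y=False;
  f=True, v=True, y=False;
  f=True, v=True, y=True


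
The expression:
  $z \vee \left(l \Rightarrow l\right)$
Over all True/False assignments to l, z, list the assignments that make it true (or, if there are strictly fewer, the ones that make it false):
is always true.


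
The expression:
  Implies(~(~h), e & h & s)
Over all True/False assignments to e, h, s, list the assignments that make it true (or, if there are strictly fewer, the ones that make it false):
is false only for:
  e=False, h=True, s=False;
  e=False, h=True, s=True;
  e=True, h=True, s=False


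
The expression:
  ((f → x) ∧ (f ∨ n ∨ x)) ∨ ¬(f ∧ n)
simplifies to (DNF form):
x ∨ ¬f ∨ ¬n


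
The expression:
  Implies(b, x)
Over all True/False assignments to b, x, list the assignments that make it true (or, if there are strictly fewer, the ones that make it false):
is false only for:
  b=True, x=False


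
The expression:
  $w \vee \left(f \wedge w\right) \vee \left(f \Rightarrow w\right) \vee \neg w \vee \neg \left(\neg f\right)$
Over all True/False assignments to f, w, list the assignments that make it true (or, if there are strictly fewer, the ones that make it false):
is always true.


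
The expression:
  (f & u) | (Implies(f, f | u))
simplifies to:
True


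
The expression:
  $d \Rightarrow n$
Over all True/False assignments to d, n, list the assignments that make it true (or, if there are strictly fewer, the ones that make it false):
is false only for:
  d=True, n=False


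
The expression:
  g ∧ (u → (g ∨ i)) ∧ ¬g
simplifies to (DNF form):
False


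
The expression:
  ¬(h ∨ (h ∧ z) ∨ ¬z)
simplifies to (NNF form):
z ∧ ¬h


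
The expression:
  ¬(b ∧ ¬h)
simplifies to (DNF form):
h ∨ ¬b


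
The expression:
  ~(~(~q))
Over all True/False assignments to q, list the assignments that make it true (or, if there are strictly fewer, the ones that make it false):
is true only for:
  q=False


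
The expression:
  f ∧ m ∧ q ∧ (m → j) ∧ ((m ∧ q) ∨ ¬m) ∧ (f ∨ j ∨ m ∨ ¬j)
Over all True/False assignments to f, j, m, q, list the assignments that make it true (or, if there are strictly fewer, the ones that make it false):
is true only for:
  f=True, j=True, m=True, q=True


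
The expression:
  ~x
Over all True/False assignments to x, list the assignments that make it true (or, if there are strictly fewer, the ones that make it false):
is true only for:
  x=False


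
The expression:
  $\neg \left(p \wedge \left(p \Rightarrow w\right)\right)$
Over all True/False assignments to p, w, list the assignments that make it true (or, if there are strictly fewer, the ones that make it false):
is false only for:
  p=True, w=True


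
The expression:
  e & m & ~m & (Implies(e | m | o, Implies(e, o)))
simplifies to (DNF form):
False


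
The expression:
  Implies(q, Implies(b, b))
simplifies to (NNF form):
True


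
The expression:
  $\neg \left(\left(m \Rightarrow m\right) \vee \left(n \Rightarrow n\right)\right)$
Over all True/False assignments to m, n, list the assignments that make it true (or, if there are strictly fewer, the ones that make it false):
is never true.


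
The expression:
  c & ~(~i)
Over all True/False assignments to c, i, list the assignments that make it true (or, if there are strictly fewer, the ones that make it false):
is true only for:
  c=True, i=True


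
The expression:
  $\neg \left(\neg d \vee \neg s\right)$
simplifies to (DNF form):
$d \wedge s$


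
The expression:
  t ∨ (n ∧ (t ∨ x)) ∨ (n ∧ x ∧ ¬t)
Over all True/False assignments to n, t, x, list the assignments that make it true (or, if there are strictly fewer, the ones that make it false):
is false only for:
  n=False, t=False, x=False;
  n=False, t=False, x=True;
  n=True, t=False, x=False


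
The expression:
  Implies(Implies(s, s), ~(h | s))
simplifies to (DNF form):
~h & ~s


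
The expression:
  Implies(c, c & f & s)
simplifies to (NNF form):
~c | (f & s)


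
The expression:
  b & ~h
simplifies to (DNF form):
b & ~h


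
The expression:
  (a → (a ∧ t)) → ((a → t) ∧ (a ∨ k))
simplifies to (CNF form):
a ∨ k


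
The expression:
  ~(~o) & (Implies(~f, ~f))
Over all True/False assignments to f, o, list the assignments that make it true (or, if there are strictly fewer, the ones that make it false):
is true only for:
  f=False, o=True;
  f=True, o=True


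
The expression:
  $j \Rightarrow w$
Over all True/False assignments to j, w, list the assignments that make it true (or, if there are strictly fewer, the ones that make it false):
is false only for:
  j=True, w=False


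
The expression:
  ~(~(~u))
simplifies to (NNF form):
~u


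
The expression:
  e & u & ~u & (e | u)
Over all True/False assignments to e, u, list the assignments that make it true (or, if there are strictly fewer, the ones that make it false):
is never true.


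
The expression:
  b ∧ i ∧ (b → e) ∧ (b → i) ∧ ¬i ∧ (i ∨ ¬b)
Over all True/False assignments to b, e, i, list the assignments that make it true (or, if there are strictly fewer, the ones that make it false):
is never true.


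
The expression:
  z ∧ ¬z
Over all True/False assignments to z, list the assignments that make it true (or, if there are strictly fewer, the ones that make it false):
is never true.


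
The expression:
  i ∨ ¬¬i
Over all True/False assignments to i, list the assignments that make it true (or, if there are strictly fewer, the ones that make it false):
is true only for:
  i=True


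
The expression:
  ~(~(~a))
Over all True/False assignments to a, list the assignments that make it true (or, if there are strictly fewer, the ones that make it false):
is true only for:
  a=False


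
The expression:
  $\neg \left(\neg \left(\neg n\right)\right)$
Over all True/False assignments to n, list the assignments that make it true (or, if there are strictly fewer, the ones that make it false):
is true only for:
  n=False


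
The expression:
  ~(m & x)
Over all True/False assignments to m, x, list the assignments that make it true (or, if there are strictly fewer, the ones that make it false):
is false only for:
  m=True, x=True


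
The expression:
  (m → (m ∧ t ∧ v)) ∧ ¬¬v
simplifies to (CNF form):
v ∧ (t ∨ ¬m)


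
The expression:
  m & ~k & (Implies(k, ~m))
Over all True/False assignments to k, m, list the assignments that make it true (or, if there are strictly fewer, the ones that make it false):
is true only for:
  k=False, m=True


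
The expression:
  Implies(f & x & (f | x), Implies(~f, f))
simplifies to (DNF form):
True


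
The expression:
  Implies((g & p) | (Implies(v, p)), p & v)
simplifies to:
v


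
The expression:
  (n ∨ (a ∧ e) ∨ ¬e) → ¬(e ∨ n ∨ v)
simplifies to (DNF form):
(e ∧ ¬a ∧ ¬n) ∨ (¬e ∧ ¬n ∧ ¬v)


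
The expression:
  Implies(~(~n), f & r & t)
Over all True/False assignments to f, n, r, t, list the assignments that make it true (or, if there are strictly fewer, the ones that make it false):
is false only for:
  f=False, n=True, r=False, t=False;
  f=False, n=True, r=False, t=True;
  f=False, n=True, r=True, t=False;
  f=False, n=True, r=True, t=True;
  f=True, n=True, r=False, t=False;
  f=True, n=True, r=False, t=True;
  f=True, n=True, r=True, t=False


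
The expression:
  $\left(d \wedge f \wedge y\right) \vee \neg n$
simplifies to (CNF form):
$\left(d \vee \neg n\right) \wedge \left(f \vee \neg n\right) \wedge \left(y \vee \neg n\right)$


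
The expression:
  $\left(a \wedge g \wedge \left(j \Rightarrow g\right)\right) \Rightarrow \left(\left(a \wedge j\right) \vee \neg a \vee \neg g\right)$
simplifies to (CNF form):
$j \vee \neg a \vee \neg g$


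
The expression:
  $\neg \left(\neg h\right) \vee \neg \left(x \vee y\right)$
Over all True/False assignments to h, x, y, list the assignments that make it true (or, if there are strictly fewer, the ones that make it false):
is false only for:
  h=False, x=False, y=True;
  h=False, x=True, y=False;
  h=False, x=True, y=True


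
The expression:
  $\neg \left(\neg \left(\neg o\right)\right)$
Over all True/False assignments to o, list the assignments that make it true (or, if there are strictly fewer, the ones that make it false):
is true only for:
  o=False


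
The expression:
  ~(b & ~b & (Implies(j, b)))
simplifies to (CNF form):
True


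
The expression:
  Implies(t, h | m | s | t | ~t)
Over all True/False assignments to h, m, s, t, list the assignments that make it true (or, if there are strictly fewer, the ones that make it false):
is always true.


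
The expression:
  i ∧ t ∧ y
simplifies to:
i ∧ t ∧ y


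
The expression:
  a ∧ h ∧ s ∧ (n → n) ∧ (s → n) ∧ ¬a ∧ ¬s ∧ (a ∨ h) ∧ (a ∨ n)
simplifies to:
False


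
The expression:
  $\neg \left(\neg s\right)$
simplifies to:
$s$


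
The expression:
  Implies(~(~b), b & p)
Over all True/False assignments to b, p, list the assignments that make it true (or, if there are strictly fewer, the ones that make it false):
is false only for:
  b=True, p=False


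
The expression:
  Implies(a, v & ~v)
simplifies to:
~a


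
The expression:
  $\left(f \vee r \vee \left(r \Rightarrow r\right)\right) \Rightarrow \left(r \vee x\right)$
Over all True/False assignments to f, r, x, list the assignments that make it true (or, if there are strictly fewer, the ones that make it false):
is false only for:
  f=False, r=False, x=False;
  f=True, r=False, x=False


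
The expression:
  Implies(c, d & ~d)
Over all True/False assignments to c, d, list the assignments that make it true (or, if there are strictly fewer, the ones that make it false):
is true only for:
  c=False, d=False;
  c=False, d=True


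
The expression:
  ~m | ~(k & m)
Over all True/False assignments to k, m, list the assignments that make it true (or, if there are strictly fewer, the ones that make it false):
is false only for:
  k=True, m=True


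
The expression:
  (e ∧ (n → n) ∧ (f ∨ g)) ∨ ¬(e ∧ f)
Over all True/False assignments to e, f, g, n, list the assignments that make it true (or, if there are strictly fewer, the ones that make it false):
is always true.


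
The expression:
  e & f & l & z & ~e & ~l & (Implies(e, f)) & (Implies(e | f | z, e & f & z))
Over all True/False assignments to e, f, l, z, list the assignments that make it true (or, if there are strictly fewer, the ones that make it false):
is never true.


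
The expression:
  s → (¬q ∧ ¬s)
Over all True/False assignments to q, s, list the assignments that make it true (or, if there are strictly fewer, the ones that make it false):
is true only for:
  q=False, s=False;
  q=True, s=False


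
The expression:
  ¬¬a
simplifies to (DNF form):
a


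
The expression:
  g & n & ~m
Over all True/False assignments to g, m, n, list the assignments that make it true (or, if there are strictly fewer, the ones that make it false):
is true only for:
  g=True, m=False, n=True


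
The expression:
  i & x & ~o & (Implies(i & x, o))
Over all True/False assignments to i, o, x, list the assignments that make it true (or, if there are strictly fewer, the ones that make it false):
is never true.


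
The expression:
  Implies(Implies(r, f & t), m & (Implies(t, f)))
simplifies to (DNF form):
(f & m) | (m & ~t) | (r & ~f) | (r & ~t)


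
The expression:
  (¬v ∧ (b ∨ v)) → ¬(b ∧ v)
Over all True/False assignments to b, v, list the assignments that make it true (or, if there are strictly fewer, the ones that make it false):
is always true.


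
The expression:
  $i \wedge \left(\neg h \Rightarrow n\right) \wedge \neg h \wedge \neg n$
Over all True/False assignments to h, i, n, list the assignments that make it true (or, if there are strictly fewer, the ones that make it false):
is never true.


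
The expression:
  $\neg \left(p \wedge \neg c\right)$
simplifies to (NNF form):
$c \vee \neg p$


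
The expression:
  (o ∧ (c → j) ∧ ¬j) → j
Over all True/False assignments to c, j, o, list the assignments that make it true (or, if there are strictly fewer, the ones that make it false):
is false only for:
  c=False, j=False, o=True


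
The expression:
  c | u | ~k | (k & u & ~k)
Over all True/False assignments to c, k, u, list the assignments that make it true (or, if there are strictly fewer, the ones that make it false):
is false only for:
  c=False, k=True, u=False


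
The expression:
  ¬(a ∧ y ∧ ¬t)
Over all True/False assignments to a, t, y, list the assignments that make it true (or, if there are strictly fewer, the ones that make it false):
is false only for:
  a=True, t=False, y=True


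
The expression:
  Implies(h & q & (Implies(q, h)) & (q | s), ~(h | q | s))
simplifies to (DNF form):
~h | ~q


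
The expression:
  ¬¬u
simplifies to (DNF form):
u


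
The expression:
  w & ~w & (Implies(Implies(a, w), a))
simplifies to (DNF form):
False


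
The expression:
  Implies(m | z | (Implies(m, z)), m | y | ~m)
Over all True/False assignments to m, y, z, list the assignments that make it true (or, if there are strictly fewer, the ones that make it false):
is always true.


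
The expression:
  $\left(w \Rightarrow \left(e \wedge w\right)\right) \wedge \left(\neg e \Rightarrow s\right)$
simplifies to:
$e \vee \left(s \wedge \neg w\right)$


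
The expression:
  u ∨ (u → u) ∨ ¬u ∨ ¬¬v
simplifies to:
True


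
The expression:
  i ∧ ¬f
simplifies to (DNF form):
i ∧ ¬f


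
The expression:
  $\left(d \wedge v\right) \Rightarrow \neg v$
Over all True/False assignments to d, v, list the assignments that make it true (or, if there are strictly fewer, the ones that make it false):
is false only for:
  d=True, v=True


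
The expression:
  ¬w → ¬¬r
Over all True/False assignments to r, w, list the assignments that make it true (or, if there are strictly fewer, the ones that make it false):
is false only for:
  r=False, w=False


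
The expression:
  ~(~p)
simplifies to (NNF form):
p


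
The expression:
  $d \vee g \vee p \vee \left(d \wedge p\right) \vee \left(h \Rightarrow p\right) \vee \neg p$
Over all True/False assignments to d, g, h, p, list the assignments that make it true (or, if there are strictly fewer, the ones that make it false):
is always true.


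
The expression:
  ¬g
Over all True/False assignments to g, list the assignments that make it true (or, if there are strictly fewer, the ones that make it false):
is true only for:
  g=False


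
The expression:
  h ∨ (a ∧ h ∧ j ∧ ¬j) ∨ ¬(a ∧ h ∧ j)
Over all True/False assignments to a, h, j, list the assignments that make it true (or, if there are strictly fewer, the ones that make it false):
is always true.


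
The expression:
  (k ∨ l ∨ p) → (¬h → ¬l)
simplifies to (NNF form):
h ∨ ¬l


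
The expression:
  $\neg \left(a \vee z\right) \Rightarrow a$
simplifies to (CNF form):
$a \vee z$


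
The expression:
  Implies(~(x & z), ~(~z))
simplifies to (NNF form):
z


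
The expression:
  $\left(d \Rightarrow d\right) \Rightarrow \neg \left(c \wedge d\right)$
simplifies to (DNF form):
$\neg c \vee \neg d$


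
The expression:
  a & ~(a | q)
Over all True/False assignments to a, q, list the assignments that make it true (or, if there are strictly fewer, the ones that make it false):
is never true.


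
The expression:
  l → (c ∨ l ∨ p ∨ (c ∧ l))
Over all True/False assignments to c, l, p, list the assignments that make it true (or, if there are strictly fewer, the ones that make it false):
is always true.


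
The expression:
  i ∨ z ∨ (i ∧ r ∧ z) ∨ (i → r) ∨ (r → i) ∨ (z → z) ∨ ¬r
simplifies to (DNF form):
True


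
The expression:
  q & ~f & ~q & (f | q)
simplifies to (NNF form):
False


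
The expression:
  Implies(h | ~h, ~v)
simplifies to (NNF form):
~v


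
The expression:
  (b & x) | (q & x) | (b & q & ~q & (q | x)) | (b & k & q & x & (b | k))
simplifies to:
x & (b | q)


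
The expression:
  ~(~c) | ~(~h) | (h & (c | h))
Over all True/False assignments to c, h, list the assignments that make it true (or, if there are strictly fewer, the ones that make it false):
is false only for:
  c=False, h=False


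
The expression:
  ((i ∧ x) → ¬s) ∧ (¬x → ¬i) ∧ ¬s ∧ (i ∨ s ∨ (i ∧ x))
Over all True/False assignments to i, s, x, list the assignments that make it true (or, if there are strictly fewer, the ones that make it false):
is true only for:
  i=True, s=False, x=True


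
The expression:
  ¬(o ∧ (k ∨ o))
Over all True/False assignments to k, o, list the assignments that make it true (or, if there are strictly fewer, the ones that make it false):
is true only for:
  k=False, o=False;
  k=True, o=False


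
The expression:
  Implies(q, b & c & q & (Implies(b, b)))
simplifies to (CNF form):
(b | ~q) & (c | ~q)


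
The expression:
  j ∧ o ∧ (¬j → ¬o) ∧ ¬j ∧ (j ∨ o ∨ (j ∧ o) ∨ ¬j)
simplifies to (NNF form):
False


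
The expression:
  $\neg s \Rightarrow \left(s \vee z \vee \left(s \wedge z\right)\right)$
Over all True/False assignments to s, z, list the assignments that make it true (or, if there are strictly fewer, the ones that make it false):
is false only for:
  s=False, z=False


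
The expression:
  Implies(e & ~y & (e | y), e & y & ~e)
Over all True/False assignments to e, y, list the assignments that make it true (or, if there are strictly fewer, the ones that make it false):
is false only for:
  e=True, y=False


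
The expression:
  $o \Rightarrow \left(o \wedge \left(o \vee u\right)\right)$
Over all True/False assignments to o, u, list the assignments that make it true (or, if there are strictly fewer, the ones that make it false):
is always true.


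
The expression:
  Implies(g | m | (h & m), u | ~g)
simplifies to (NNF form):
u | ~g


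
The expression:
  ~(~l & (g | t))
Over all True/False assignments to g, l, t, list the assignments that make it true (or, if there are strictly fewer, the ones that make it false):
is false only for:
  g=False, l=False, t=True;
  g=True, l=False, t=False;
  g=True, l=False, t=True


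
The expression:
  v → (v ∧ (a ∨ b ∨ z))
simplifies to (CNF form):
a ∨ b ∨ z ∨ ¬v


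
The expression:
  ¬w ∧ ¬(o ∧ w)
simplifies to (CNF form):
¬w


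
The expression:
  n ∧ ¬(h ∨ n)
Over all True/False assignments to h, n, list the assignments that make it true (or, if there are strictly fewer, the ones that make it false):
is never true.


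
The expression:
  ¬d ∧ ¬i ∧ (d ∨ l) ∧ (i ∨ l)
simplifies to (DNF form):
l ∧ ¬d ∧ ¬i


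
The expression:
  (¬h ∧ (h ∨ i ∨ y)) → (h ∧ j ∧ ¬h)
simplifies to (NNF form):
h ∨ (¬i ∧ ¬y)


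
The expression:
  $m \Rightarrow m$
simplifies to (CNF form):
$\text{True}$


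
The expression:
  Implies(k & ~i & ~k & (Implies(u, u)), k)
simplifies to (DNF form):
True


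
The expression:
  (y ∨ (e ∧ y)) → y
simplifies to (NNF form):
True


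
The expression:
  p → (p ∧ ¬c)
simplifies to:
¬c ∨ ¬p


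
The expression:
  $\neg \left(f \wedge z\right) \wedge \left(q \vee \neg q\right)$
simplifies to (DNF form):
$\neg f \vee \neg z$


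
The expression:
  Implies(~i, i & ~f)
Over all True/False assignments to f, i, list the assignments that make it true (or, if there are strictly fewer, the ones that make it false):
is true only for:
  f=False, i=True;
  f=True, i=True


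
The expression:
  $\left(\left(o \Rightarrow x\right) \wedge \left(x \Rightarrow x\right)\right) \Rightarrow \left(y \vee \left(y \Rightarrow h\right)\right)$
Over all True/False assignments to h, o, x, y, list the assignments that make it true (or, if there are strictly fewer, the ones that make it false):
is always true.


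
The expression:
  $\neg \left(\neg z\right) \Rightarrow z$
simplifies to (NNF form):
$\text{True}$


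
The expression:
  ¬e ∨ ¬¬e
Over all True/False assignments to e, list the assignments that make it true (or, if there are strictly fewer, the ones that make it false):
is always true.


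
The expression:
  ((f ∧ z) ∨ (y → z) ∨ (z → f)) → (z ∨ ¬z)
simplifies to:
True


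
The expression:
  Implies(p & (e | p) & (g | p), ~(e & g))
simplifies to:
~e | ~g | ~p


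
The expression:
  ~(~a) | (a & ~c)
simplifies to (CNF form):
a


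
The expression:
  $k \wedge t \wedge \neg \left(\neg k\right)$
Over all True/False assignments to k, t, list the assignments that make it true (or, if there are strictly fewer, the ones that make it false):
is true only for:
  k=True, t=True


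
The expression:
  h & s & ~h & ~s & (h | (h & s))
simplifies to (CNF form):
False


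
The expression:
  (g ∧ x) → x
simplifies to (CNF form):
True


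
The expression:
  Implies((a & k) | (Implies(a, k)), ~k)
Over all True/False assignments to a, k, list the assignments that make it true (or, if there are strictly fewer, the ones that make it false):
is true only for:
  a=False, k=False;
  a=True, k=False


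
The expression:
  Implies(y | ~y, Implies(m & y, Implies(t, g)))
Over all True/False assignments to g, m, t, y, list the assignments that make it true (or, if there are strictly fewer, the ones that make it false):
is false only for:
  g=False, m=True, t=True, y=True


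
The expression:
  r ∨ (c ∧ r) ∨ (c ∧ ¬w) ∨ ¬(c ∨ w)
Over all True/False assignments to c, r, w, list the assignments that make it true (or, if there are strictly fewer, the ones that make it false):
is false only for:
  c=False, r=False, w=True;
  c=True, r=False, w=True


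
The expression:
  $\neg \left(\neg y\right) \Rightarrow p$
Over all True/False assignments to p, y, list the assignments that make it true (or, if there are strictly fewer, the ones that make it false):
is false only for:
  p=False, y=True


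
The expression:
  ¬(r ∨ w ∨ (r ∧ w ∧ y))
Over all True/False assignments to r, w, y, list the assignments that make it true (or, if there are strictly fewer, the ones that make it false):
is true only for:
  r=False, w=False, y=False;
  r=False, w=False, y=True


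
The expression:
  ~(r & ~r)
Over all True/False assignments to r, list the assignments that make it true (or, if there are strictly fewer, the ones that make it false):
is always true.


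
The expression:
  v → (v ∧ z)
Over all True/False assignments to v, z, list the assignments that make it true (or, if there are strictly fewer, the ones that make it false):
is false only for:
  v=True, z=False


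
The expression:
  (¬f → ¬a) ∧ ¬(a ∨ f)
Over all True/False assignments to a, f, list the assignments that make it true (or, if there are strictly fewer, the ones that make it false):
is true only for:
  a=False, f=False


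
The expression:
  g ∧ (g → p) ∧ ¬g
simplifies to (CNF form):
False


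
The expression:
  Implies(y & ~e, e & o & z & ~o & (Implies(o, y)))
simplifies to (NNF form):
e | ~y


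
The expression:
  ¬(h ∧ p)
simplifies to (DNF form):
¬h ∨ ¬p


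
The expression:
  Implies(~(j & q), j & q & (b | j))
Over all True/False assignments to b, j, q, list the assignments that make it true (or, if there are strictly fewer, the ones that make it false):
is true only for:
  b=False, j=True, q=True;
  b=True, j=True, q=True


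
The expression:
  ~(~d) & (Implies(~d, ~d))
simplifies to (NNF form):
d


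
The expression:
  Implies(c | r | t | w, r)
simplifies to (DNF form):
r | (~c & ~t & ~w)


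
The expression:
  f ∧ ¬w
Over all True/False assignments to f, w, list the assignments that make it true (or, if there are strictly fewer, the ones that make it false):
is true only for:
  f=True, w=False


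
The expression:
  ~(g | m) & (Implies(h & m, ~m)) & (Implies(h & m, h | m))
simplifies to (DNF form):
~g & ~m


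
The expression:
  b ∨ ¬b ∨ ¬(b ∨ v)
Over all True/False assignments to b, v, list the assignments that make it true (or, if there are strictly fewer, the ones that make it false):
is always true.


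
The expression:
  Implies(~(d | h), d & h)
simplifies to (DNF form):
d | h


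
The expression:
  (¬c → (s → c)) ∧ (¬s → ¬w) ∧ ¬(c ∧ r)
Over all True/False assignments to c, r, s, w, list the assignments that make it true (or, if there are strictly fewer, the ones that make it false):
is true only for:
  c=False, r=False, s=False, w=False;
  c=False, r=True, s=False, w=False;
  c=True, r=False, s=False, w=False;
  c=True, r=False, s=True, w=False;
  c=True, r=False, s=True, w=True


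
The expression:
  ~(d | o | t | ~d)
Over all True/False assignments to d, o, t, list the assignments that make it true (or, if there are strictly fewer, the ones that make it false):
is never true.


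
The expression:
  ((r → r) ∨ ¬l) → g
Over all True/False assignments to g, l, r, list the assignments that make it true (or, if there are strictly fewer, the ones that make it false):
is true only for:
  g=True, l=False, r=False;
  g=True, l=False, r=True;
  g=True, l=True, r=False;
  g=True, l=True, r=True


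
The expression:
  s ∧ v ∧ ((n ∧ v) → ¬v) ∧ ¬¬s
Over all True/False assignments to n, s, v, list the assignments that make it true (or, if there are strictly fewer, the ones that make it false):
is true only for:
  n=False, s=True, v=True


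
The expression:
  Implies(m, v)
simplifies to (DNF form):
v | ~m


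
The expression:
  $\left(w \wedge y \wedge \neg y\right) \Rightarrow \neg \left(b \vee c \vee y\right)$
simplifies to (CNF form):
$\text{True}$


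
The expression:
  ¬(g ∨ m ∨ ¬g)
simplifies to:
False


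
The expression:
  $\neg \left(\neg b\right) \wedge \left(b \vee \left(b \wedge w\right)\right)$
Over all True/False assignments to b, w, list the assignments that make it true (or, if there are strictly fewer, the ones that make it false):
is true only for:
  b=True, w=False;
  b=True, w=True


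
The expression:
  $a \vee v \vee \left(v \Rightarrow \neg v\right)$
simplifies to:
$\text{True}$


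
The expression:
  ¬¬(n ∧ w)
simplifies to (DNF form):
n ∧ w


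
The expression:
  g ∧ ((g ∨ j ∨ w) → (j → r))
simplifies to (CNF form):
g ∧ (r ∨ ¬j)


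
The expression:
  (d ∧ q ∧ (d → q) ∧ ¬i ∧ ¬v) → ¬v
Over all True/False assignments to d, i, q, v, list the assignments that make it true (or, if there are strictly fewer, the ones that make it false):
is always true.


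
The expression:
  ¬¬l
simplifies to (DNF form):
l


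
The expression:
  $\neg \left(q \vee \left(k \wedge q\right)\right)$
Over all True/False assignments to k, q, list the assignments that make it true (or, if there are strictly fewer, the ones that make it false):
is true only for:
  k=False, q=False;
  k=True, q=False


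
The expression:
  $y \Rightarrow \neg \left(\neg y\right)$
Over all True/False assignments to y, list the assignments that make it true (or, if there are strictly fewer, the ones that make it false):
is always true.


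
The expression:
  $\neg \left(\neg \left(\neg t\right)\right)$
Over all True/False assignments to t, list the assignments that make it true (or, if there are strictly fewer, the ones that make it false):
is true only for:
  t=False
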